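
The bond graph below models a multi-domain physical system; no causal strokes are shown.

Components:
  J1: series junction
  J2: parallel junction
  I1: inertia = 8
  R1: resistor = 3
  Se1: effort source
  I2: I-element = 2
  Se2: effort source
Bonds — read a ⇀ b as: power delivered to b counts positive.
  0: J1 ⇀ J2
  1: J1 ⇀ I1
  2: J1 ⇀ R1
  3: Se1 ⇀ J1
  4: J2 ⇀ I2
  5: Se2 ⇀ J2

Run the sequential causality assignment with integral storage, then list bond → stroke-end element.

bond 3 stroke→J1  (Se1: effort source, stroke at far end)
bond 5 stroke→J2  (source Se2 imposes e)
bond 0 stroke→J1  (common-e at J2 fixed by 5)
bond 4 stroke→I2  (J2: bond 5 brought effort, rest push out)
bond 1 stroke→I1  (prefer integral on I1)
bond 2 stroke→J1  (J1 flow already set via bond 1)

bond 0 →J1
bond 1 →I1
bond 2 →J1
bond 3 →J1
bond 4 →I2
bond 5 →J2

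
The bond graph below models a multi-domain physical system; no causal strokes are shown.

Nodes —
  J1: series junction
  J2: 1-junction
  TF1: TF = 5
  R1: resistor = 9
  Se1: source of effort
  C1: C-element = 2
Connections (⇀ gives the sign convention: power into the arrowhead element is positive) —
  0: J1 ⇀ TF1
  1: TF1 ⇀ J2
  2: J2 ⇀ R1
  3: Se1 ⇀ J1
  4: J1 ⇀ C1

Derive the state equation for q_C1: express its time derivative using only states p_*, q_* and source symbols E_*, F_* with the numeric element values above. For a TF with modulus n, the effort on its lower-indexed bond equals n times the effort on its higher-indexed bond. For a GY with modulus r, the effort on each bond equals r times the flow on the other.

dq_C1/dt = E_Se1/225 - q_C1/450

b3 |J1  (Se1 fixes effort; stroke away)
b4 |J1  (prefer integral on C1)
b0 |TF1  (J1: last free bond brings flow in)
b1 |J2  (TF1: transformer flips bond 0)
b2 |R1  (only one flow-in slot at J2)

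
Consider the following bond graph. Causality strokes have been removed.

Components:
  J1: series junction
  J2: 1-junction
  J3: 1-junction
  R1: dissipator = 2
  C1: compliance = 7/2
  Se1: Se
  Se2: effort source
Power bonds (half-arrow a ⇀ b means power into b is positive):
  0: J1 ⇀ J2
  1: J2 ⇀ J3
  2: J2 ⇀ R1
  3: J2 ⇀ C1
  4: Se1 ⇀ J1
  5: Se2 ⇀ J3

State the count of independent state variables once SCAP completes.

b4 stroke at J1  (Se1 (Se) sets effort on bond)
b5 stroke at J3  (Se2 fixes effort; stroke away)
b0 stroke at J2  (only one flow-in slot at J1)
b1 stroke at J2  (J3: last free bond brings flow in)
b3 stroke at J2  (C1 integral (e out))
b2 stroke at R1  (only one flow-in slot at J2)

1  (C1 all integral)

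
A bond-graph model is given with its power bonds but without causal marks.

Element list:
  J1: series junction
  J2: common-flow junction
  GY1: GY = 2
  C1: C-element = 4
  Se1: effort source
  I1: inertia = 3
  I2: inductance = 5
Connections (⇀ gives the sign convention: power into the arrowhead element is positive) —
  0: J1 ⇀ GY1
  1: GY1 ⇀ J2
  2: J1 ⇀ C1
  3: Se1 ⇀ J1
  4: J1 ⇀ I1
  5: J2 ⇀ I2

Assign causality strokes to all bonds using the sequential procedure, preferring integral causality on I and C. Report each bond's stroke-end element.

b3 →J1  (Se1: effort source, stroke at far end)
b2 →J1  (C1 outputs effort q/C1)
b4 →I1  (I1: I, integral causality)
b0 →J1  (1-jn J1 has f-setter on 4)
b1 →J2  (through GY1, causality inverts; strokes same side of GY1)
b5 →I2  (closing 1-jn rule on J2)

b0 stroke→J1
b1 stroke→J2
b2 stroke→J1
b3 stroke→J1
b4 stroke→I1
b5 stroke→I2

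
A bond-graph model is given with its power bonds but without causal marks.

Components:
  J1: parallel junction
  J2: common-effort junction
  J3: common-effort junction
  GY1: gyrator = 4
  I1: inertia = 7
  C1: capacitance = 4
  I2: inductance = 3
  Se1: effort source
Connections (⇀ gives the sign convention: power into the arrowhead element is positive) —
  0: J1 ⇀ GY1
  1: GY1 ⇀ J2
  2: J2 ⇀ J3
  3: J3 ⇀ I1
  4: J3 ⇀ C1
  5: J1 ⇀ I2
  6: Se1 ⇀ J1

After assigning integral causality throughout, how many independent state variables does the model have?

b6 |J1  (Se1 fixes effort; stroke away)
b0 |GY1  (J1 effort already set via bond 6)
b5 |I2  (J1 effort already set via bond 6)
b1 |GY1  (through GY1, causality inverts; strokes same side of GY1)
b2 |J2  (J2: last free bond brings effort in)
b3 |I1  (I1: I, integral causality)
b4 |J3  (only one effort-in slot at J3)

3  (C1, I1, I2 all integral)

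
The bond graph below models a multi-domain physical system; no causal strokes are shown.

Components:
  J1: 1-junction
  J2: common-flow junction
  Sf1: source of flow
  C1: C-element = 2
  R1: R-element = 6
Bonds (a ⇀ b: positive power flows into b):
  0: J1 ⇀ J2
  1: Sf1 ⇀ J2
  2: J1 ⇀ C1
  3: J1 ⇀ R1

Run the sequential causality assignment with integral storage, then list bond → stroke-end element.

β0 |J2
β1 |Sf1
β2 |J1
β3 |J1

b1 stroke at Sf1  (Sf1 (Sf) sets flow on bond)
b0 stroke at J2  (J2: bond 1 brought flow, rest push out)
b2 stroke at J1  (1-jn J1 has f-setter on 0)
b3 stroke at J1  (1-jn J1 has f-setter on 0)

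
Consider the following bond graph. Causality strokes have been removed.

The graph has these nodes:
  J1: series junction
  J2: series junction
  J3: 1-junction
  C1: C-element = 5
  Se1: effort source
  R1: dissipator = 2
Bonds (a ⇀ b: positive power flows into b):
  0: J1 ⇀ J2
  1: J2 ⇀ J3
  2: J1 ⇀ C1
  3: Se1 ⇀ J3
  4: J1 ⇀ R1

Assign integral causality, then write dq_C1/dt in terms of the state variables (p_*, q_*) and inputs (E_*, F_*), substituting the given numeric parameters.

dq_C1/dt = E_Se1/2 - q_C1/10

b3 →J3  (Se1 (Se) sets effort on bond)
b1 →J2  (J3 needs exactly one f-in)
b0 →J1  (J2: last free bond brings flow in)
b2 →J1  (C1 outputs effort q/C1)
b4 →R1  (J1: last free bond brings flow in)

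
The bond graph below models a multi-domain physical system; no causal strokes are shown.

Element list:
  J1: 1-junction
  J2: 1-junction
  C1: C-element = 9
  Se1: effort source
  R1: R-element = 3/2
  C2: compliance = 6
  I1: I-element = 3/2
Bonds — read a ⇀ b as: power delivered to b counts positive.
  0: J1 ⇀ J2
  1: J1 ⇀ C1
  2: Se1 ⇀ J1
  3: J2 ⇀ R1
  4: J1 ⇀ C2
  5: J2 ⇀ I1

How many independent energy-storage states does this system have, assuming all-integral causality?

3  (C1, C2, I1 all integral)

bond 2 stroke→J1  (Se1 (Se) sets effort on bond)
bond 1 stroke→J1  (C1: C, integral causality)
bond 4 stroke→J1  (C2 outputs effort q/C2)
bond 0 stroke→J2  (J1 needs exactly one f-in)
bond 5 stroke→I1  (I1: I, integral causality)
bond 3 stroke→J2  (1-jn J2 has f-setter on 5)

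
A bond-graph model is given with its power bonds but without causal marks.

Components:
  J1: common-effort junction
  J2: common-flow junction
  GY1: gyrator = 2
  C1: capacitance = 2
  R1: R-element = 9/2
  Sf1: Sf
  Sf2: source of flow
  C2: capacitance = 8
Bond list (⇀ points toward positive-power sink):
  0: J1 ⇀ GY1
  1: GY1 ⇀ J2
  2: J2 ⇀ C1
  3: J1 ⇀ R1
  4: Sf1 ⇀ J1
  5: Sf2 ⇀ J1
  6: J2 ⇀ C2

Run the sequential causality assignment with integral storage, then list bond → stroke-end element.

b4 |Sf1  (Sf1 fixes flow; stroke at Sf1)
b5 |Sf2  (Sf2 (Sf) sets flow on bond)
b2 |J2  (C1 outputs effort q/C1)
b6 |J2  (C2: C, integral causality)
b1 |GY1  (only one flow-in slot at J2)
b0 |GY1  (through GY1, causality inverts; strokes same side of GY1)
b3 |J1  (only one effort-in slot at J1)

bond 0 →GY1
bond 1 →GY1
bond 2 →J2
bond 3 →J1
bond 4 →Sf1
bond 5 →Sf2
bond 6 →J2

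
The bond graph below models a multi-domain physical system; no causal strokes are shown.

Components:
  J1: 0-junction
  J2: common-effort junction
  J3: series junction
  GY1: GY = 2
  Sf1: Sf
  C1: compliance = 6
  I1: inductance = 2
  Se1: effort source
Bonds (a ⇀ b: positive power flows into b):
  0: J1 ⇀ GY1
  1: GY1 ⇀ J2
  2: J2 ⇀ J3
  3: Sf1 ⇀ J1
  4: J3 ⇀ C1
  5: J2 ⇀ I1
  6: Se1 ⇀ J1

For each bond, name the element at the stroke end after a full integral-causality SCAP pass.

b0 →GY1
b1 →GY1
b2 →J2
b3 →Sf1
b4 →J3
b5 →I1
b6 →J1

b3 |Sf1  (Sf1 (Sf) sets flow on bond)
b6 |J1  (Se1 fixes effort; stroke away)
b0 |GY1  (J1: bond 6 brought effort, rest push out)
b1 |GY1  (GY1 both-in/both-out from 0)
b4 |J3  (C1: C, integral causality)
b2 |J2  (only one flow-in slot at J3)
b5 |I1  (J2: bond 2 brought effort, rest push out)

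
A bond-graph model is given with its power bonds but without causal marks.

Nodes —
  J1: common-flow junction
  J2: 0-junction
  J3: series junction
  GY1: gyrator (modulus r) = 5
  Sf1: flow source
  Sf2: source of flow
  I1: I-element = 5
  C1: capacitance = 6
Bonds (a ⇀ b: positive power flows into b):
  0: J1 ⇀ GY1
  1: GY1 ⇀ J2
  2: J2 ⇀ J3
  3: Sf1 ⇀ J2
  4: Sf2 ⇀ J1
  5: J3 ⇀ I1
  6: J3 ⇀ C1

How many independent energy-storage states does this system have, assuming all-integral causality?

2  (C1, I1 all integral)

bond 3 →Sf1  (Sf1 fixes flow; stroke at Sf1)
bond 4 →Sf2  (source Sf2 imposes f)
bond 0 →J1  (common-f at J1 fixed by 4)
bond 1 →J2  (GY1: gyrator matches bond 0)
bond 2 →J3  (J2: bond 1 brought effort, rest push out)
bond 5 →I1  (I1 integral (f out))
bond 6 →J3  (J3: bond 5 brought flow, rest push out)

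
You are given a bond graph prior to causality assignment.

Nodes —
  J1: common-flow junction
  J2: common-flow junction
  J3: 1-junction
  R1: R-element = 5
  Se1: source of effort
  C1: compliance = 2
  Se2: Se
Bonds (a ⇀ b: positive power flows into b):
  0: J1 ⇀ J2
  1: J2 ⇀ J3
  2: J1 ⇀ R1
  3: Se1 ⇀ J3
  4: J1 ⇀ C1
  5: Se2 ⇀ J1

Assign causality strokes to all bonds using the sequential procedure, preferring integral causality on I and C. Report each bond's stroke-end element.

β0 →J1
β1 →J2
β2 →R1
β3 →J3
β4 →J1
β5 →J1

β3 |J3  (Se1 (Se) sets effort on bond)
β5 |J1  (Se2 fixes effort; stroke away)
β1 |J2  (only one flow-in slot at J3)
β0 |J1  (J2: last free bond brings flow in)
β4 |J1  (C1 integral (e out))
β2 |R1  (J1 needs exactly one f-in)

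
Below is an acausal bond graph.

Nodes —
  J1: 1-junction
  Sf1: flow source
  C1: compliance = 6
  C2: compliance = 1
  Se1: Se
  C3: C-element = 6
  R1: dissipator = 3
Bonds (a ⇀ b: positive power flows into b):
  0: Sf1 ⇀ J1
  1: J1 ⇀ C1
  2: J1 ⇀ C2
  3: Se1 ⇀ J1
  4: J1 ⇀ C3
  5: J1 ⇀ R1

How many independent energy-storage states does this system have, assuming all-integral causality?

b0 stroke at Sf1  (source Sf1 imposes f)
b3 stroke at J1  (Se1 fixes effort; stroke away)
b1 stroke at J1  (1-jn J1 has f-setter on 0)
b2 stroke at J1  (J1 flow already set via bond 0)
b4 stroke at J1  (J1: bond 0 brought flow, rest push out)
b5 stroke at J1  (1-jn J1 has f-setter on 0)

3  (C1, C2, C3 all integral)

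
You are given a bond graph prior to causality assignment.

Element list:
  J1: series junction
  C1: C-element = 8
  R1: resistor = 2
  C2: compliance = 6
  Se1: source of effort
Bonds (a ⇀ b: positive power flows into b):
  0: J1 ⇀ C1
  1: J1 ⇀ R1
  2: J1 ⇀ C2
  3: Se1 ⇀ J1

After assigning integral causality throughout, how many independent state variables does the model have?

2  (C1, C2 all integral)

β3 |J1  (Se1 (Se) sets effort on bond)
β0 |J1  (C1 outputs effort q/C1)
β2 |J1  (C2 integral (e out))
β1 |R1  (J1: last free bond brings flow in)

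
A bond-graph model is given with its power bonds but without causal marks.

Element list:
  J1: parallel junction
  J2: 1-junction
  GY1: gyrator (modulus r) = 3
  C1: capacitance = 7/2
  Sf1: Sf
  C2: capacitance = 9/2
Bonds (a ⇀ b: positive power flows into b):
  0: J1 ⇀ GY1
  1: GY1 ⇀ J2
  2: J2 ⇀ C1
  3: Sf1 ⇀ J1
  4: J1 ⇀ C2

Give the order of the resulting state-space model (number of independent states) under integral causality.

2  (C1, C2 all integral)

b3 |Sf1  (Sf1 fixes flow; stroke at Sf1)
b2 |J2  (C1: C, integral causality)
b1 |GY1  (closing 1-jn rule on J2)
b0 |GY1  (through GY1, causality inverts; strokes same side of GY1)
b4 |J1  (J1 needs exactly one e-in)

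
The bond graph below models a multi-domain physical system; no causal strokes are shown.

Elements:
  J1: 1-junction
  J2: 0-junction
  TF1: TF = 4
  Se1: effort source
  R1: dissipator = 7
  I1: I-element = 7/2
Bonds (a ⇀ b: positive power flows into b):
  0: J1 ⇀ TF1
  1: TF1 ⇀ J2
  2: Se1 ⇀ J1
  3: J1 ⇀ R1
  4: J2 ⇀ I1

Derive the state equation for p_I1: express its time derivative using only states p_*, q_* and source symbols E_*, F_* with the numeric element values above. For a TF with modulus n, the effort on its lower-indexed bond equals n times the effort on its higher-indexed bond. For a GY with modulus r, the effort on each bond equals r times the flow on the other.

b2 stroke at J1  (source Se1 imposes e)
b4 stroke at I1  (prefer integral on I1)
b1 stroke at J2  (J2: last free bond brings effort in)
b0 stroke at TF1  (TF1 one-in-one-out from 1)
b3 stroke at J1  (J1: bond 0 brought flow, rest push out)

dp_I1/dt = E_Se1/4 - p_I1/8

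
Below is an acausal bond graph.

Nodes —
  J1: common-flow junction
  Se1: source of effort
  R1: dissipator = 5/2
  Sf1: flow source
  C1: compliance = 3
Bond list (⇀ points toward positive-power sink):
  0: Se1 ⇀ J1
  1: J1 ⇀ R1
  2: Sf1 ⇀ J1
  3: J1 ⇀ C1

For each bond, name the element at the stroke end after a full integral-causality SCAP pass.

#0 stroke→J1
#1 stroke→J1
#2 stroke→Sf1
#3 stroke→J1

bond 0 |J1  (Se1: effort source, stroke at far end)
bond 2 |Sf1  (Sf1: flow source, stroke at near end)
bond 1 |J1  (1-jn J1 has f-setter on 2)
bond 3 |J1  (1-jn J1 has f-setter on 2)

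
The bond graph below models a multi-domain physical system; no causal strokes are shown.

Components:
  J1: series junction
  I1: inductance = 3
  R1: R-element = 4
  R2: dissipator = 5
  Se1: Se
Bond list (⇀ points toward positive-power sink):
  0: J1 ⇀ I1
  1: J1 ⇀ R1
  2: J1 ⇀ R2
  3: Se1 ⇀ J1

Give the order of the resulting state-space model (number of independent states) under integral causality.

1  (I1 all integral)

bond 3 |J1  (Se1: effort source, stroke at far end)
bond 0 |I1  (I1 integral (f out))
bond 1 |J1  (J1 flow already set via bond 0)
bond 2 |J1  (J1: bond 0 brought flow, rest push out)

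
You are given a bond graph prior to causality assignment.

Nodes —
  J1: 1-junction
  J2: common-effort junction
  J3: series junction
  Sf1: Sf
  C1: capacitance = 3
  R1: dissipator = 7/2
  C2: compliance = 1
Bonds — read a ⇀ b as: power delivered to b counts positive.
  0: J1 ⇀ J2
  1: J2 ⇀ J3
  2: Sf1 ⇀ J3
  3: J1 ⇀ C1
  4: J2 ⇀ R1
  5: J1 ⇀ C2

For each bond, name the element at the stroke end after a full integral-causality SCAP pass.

b0 stroke at J2
b1 stroke at J3
b2 stroke at Sf1
b3 stroke at J1
b4 stroke at R1
b5 stroke at J1

b2 |Sf1  (Sf1: flow source, stroke at near end)
b1 |J3  (J3 flow already set via bond 2)
b3 |J1  (prefer integral on C1)
b5 |J1  (C2 outputs effort q/C2)
b0 |J2  (J1: last free bond brings flow in)
b4 |R1  (J2 effort already set via bond 0)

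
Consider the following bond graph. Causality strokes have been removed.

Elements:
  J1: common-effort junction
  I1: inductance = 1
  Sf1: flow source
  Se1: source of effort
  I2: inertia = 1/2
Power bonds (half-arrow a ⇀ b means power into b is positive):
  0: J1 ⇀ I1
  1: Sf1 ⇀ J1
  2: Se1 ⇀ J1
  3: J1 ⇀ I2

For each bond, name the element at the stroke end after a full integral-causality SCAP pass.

#0 stroke→I1
#1 stroke→Sf1
#2 stroke→J1
#3 stroke→I2

β1 stroke→Sf1  (source Sf1 imposes f)
β2 stroke→J1  (Se1 (Se) sets effort on bond)
β0 stroke→I1  (J1: bond 2 brought effort, rest push out)
β3 stroke→I2  (0-jn J1 has e-setter on 2)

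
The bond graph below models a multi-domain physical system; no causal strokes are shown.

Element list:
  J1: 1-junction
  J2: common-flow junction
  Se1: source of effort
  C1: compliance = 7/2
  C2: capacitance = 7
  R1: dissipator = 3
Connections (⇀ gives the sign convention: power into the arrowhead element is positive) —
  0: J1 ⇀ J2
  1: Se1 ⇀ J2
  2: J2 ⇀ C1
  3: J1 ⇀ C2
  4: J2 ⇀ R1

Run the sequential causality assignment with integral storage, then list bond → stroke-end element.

b1 →J2  (Se1 (Se) sets effort on bond)
b2 →J2  (C1 outputs effort q/C1)
b3 →J1  (C2: C, integral causality)
b0 →J2  (J1 needs exactly one f-in)
b4 →R1  (J2 needs exactly one f-in)

bond 0 stroke at J2
bond 1 stroke at J2
bond 2 stroke at J2
bond 3 stroke at J1
bond 4 stroke at R1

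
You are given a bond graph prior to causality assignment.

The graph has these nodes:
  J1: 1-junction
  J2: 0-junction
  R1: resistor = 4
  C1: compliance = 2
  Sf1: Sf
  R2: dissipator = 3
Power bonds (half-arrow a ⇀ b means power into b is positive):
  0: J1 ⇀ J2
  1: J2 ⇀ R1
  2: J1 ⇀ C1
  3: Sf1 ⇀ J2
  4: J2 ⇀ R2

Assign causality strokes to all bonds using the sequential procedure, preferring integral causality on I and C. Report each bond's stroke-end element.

bond 0 stroke at J2
bond 1 stroke at R1
bond 2 stroke at J1
bond 3 stroke at Sf1
bond 4 stroke at R2

b3 |Sf1  (Sf1: flow source, stroke at near end)
b2 |J1  (prefer integral on C1)
b0 |J2  (J1 needs exactly one f-in)
b1 |R1  (J2 effort already set via bond 0)
b4 |R2  (J2 effort already set via bond 0)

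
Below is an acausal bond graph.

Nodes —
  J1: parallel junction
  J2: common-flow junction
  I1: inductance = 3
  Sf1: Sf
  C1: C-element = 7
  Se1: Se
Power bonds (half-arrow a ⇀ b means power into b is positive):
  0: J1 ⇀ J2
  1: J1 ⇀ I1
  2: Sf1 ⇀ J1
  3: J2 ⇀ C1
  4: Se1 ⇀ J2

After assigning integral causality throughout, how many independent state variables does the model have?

bond 2 |Sf1  (Sf1: flow source, stroke at near end)
bond 4 |J2  (Se1 (Se) sets effort on bond)
bond 1 |I1  (prefer integral on I1)
bond 0 |J1  (closing 0-jn rule on J1)
bond 3 |J2  (1-jn J2 has f-setter on 0)

2  (C1, I1 all integral)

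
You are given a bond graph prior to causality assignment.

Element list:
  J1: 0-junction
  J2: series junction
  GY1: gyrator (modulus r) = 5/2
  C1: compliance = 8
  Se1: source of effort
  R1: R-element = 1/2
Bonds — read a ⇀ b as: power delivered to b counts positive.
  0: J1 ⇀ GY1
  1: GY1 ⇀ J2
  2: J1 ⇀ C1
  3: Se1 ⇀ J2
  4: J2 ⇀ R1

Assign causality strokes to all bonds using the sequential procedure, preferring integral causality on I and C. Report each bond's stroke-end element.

#3 |J2  (source Se1 imposes e)
#2 |J1  (C1 outputs effort q/C1)
#0 |GY1  (J1: bond 2 brought effort, rest push out)
#1 |GY1  (through GY1, causality inverts; strokes same side of GY1)
#4 |J2  (1-jn J2 has f-setter on 1)

#0 →GY1
#1 →GY1
#2 →J1
#3 →J2
#4 →J2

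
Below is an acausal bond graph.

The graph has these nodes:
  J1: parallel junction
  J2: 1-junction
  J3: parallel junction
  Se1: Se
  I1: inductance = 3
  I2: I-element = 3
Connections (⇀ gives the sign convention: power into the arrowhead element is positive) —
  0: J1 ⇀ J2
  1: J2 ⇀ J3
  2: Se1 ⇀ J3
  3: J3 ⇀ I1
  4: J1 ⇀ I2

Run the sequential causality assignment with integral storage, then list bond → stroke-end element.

bond 2 stroke→J3  (Se1: effort source, stroke at far end)
bond 1 stroke→J2  (J3: bond 2 brought effort, rest push out)
bond 3 stroke→I1  (0-jn J3 has e-setter on 2)
bond 0 stroke→J1  (closing 1-jn rule on J2)
bond 4 stroke→I2  (J1: bond 0 brought effort, rest push out)

bond 0 stroke at J1
bond 1 stroke at J2
bond 2 stroke at J3
bond 3 stroke at I1
bond 4 stroke at I2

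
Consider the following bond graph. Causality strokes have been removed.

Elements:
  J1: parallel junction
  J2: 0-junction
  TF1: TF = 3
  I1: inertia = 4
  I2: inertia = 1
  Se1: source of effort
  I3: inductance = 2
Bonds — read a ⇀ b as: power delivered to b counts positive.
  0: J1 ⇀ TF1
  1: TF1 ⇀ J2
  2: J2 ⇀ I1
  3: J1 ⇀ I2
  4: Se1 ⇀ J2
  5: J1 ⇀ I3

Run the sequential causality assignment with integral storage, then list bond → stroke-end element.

#4 stroke at J2  (Se1: effort source, stroke at far end)
#1 stroke at TF1  (J2 effort already set via bond 4)
#2 stroke at I1  (J2 effort already set via bond 4)
#0 stroke at J1  (TF1 one-in-one-out from 1)
#3 stroke at I2  (J1 effort already set via bond 0)
#5 stroke at I3  (J1 effort already set via bond 0)

b0 →J1
b1 →TF1
b2 →I1
b3 →I2
b4 →J2
b5 →I3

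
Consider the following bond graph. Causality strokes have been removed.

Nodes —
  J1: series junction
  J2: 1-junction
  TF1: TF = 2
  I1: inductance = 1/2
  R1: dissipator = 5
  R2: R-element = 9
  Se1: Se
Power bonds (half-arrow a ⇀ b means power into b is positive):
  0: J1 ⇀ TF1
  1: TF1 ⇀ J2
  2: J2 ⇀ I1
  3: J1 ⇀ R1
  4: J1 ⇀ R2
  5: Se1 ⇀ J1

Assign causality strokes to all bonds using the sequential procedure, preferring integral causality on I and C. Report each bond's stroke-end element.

bond 5 |J1  (Se1 (Se) sets effort on bond)
bond 2 |I1  (prefer integral on I1)
bond 1 |J2  (J2: bond 2 brought flow, rest push out)
bond 0 |TF1  (TF1 one-in-one-out from 1)
bond 3 |J1  (J1 flow already set via bond 0)
bond 4 |J1  (J1 flow already set via bond 0)

b0 stroke→TF1
b1 stroke→J2
b2 stroke→I1
b3 stroke→J1
b4 stroke→J1
b5 stroke→J1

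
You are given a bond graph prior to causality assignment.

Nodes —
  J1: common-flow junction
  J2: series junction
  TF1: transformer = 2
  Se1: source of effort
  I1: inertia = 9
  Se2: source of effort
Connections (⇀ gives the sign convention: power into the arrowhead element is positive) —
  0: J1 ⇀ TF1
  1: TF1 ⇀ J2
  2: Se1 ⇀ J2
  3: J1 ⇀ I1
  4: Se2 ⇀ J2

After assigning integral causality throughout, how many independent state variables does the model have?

b2 |J2  (Se1: effort source, stroke at far end)
b4 |J2  (Se2 (Se) sets effort on bond)
b1 |TF1  (closing 1-jn rule on J2)
b0 |J1  (TF1: transformer flips bond 1)
b3 |I1  (closing 1-jn rule on J1)

1  (I1 all integral)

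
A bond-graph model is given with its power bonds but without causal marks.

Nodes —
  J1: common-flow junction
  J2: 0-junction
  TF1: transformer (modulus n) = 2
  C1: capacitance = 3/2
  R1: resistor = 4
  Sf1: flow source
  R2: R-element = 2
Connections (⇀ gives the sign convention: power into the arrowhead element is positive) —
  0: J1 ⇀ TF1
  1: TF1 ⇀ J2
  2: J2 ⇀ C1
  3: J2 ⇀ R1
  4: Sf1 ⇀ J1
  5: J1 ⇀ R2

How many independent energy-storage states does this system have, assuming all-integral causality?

1  (C1 all integral)

b4 stroke→Sf1  (source Sf1 imposes f)
b0 stroke→J1  (J1: bond 4 brought flow, rest push out)
b5 stroke→J1  (J1: bond 4 brought flow, rest push out)
b1 stroke→TF1  (TF1: transformer flips bond 0)
b2 stroke→J2  (C1 outputs effort q/C1)
b3 stroke→R1  (common-e at J2 fixed by 2)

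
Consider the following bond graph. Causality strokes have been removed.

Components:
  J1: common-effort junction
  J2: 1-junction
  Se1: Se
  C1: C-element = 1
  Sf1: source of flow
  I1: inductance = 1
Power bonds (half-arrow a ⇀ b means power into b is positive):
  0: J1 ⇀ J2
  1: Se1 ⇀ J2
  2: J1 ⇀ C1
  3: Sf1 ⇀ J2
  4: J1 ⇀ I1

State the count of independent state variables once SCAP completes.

2  (C1, I1 all integral)

b1 |J2  (source Se1 imposes e)
b3 |Sf1  (source Sf1 imposes f)
b0 |J2  (common-f at J2 fixed by 3)
b2 |J1  (C1 outputs effort q/C1)
b4 |I1  (J1: bond 2 brought effort, rest push out)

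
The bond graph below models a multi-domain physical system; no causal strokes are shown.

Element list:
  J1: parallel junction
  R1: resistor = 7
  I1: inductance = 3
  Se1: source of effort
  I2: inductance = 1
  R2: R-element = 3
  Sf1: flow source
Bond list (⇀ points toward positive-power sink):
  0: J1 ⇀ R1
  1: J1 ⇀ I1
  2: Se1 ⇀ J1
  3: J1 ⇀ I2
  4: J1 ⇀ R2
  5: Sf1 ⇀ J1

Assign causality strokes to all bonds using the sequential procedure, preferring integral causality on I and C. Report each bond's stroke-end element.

b0 stroke at R1
b1 stroke at I1
b2 stroke at J1
b3 stroke at I2
b4 stroke at R2
b5 stroke at Sf1

bond 2 →J1  (Se1 (Se) sets effort on bond)
bond 5 →Sf1  (Sf1: flow source, stroke at near end)
bond 0 →R1  (J1: bond 2 brought effort, rest push out)
bond 1 →I1  (J1 effort already set via bond 2)
bond 3 →I2  (J1 effort already set via bond 2)
bond 4 →R2  (J1 effort already set via bond 2)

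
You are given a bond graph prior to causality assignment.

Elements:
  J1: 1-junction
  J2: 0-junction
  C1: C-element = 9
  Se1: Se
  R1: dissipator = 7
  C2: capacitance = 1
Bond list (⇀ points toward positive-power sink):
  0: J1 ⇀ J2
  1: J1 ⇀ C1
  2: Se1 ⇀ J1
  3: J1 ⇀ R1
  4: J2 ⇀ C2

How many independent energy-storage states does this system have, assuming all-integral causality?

β2 |J1  (source Se1 imposes e)
β1 |J1  (C1 integral (e out))
β4 |J2  (prefer integral on C2)
β0 |J1  (common-e at J2 fixed by 4)
β3 |R1  (closing 1-jn rule on J1)

2  (C1, C2 all integral)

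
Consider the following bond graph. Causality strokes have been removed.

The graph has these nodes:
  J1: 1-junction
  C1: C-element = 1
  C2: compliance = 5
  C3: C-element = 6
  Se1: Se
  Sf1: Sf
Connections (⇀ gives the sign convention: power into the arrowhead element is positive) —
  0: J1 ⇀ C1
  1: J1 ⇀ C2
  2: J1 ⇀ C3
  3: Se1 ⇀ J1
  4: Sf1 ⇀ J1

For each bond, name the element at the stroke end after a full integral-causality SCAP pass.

bond 0 →J1
bond 1 →J1
bond 2 →J1
bond 3 →J1
bond 4 →Sf1

bond 3 →J1  (Se1 (Se) sets effort on bond)
bond 4 →Sf1  (Sf1 fixes flow; stroke at Sf1)
bond 0 →J1  (J1 flow already set via bond 4)
bond 1 →J1  (J1: bond 4 brought flow, rest push out)
bond 2 →J1  (1-jn J1 has f-setter on 4)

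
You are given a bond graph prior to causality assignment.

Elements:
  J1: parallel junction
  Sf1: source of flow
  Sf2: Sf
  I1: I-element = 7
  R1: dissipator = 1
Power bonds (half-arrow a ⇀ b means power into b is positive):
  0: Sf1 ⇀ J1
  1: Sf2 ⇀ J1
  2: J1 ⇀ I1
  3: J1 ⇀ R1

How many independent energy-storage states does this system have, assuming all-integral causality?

β0 →Sf1  (source Sf1 imposes f)
β1 →Sf2  (Sf2: flow source, stroke at near end)
β2 →I1  (prefer integral on I1)
β3 →J1  (J1: last free bond brings effort in)

1  (I1 all integral)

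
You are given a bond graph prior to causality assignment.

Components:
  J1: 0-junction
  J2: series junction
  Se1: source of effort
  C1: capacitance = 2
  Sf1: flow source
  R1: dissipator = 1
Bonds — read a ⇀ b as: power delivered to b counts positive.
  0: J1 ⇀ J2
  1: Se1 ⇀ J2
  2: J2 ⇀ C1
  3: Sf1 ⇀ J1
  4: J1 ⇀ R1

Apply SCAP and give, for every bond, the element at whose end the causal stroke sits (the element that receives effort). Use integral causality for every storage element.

b1 stroke at J2  (Se1: effort source, stroke at far end)
b3 stroke at Sf1  (Sf1 (Sf) sets flow on bond)
b2 stroke at J2  (C1 outputs effort q/C1)
b0 stroke at J1  (J2 needs exactly one f-in)
b4 stroke at R1  (common-e at J1 fixed by 0)

bond 0 stroke at J1
bond 1 stroke at J2
bond 2 stroke at J2
bond 3 stroke at Sf1
bond 4 stroke at R1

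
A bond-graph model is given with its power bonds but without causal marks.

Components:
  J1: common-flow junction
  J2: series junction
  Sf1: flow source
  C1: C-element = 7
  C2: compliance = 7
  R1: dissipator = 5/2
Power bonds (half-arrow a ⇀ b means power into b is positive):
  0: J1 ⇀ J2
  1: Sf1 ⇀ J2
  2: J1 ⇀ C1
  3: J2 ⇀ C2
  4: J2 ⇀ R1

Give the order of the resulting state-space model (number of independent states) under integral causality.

2  (C1, C2 all integral)

#1 →Sf1  (Sf1 fixes flow; stroke at Sf1)
#0 →J2  (J2 flow already set via bond 1)
#3 →J2  (1-jn J2 has f-setter on 1)
#4 →J2  (common-f at J2 fixed by 1)
#2 →J1  (J1: bond 0 brought flow, rest push out)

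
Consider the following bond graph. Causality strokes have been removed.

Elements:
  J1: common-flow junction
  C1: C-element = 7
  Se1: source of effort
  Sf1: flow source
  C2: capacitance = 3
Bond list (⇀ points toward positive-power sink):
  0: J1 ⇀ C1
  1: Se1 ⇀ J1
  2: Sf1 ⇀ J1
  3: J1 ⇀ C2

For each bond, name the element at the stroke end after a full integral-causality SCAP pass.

#0 stroke→J1
#1 stroke→J1
#2 stroke→Sf1
#3 stroke→J1

b1 stroke→J1  (source Se1 imposes e)
b2 stroke→Sf1  (Sf1 fixes flow; stroke at Sf1)
b0 stroke→J1  (J1 flow already set via bond 2)
b3 stroke→J1  (1-jn J1 has f-setter on 2)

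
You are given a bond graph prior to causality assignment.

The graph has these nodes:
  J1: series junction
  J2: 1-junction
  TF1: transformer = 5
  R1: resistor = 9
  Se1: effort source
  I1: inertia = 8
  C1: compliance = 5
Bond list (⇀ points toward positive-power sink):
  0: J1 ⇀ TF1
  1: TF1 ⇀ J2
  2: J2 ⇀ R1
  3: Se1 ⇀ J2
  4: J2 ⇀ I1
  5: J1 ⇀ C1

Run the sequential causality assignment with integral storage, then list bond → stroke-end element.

#3 stroke at J2  (source Se1 imposes e)
#4 stroke at I1  (prefer integral on I1)
#1 stroke at J2  (1-jn J2 has f-setter on 4)
#2 stroke at J2  (J2 flow already set via bond 4)
#0 stroke at TF1  (through TF1, causality passes straight; one stroke at TF1)
#5 stroke at J1  (J1 flow already set via bond 0)

b0 →TF1
b1 →J2
b2 →J2
b3 →J2
b4 →I1
b5 →J1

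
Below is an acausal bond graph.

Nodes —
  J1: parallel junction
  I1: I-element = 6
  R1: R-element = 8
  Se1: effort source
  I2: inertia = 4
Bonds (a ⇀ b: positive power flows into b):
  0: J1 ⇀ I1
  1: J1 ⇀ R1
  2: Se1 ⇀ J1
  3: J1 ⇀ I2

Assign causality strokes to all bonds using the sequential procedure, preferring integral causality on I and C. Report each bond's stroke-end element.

b2 stroke→J1  (Se1 (Se) sets effort on bond)
b0 stroke→I1  (J1: bond 2 brought effort, rest push out)
b1 stroke→R1  (common-e at J1 fixed by 2)
b3 stroke→I2  (common-e at J1 fixed by 2)

b0 stroke→I1
b1 stroke→R1
b2 stroke→J1
b3 stroke→I2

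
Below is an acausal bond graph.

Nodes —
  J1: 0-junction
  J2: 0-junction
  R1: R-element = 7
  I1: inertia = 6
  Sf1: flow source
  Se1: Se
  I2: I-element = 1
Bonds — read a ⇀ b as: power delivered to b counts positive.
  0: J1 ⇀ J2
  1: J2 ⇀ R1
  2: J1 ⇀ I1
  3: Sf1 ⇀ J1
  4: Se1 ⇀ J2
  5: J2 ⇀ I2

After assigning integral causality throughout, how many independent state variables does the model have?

2  (I1, I2 all integral)

b3 stroke at Sf1  (source Sf1 imposes f)
b4 stroke at J2  (source Se1 imposes e)
b0 stroke at J1  (0-jn J2 has e-setter on 4)
b1 stroke at R1  (0-jn J2 has e-setter on 4)
b5 stroke at I2  (J2 effort already set via bond 4)
b2 stroke at I1  (common-e at J1 fixed by 0)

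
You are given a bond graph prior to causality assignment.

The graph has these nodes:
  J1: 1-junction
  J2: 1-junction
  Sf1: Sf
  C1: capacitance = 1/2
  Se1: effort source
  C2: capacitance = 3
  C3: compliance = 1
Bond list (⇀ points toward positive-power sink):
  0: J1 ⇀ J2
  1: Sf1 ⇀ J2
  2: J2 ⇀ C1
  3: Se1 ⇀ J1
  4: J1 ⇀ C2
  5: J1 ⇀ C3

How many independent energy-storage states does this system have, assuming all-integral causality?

3  (C1, C2, C3 all integral)

bond 1 |Sf1  (Sf1: flow source, stroke at near end)
bond 3 |J1  (Se1: effort source, stroke at far end)
bond 0 |J2  (J2 flow already set via bond 1)
bond 2 |J2  (1-jn J2 has f-setter on 1)
bond 4 |J1  (1-jn J1 has f-setter on 0)
bond 5 |J1  (J1: bond 0 brought flow, rest push out)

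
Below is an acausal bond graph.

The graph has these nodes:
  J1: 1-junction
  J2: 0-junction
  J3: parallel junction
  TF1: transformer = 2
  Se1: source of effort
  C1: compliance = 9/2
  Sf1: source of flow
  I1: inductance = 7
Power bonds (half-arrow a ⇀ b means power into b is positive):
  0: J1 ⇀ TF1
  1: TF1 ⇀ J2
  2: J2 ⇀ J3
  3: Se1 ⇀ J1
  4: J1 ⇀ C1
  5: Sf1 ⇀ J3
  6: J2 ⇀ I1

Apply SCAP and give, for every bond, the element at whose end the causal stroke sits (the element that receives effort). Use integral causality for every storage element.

b3 stroke→J1  (Se1 (Se) sets effort on bond)
b5 stroke→Sf1  (Sf1: flow source, stroke at near end)
b2 stroke→J3  (only one effort-in slot at J3)
b4 stroke→J1  (C1: C, integral causality)
b0 stroke→TF1  (closing 1-jn rule on J1)
b1 stroke→J2  (through TF1, causality passes straight; one stroke at TF1)
b6 stroke→I1  (J2 effort already set via bond 1)

bond 0 |TF1
bond 1 |J2
bond 2 |J3
bond 3 |J1
bond 4 |J1
bond 5 |Sf1
bond 6 |I1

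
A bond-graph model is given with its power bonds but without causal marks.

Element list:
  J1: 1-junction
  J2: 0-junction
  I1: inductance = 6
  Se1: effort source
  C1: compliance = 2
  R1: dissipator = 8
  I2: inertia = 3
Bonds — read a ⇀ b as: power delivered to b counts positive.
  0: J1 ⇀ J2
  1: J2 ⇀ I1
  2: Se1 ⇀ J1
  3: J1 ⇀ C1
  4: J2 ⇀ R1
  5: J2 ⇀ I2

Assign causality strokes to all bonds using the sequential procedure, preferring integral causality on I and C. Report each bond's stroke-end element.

bond 0 stroke at J2
bond 1 stroke at I1
bond 2 stroke at J1
bond 3 stroke at J1
bond 4 stroke at R1
bond 5 stroke at I2

#2 →J1  (source Se1 imposes e)
#1 →I1  (I1 integral (f out))
#3 →J1  (C1 outputs effort q/C1)
#0 →J2  (J1 needs exactly one f-in)
#4 →R1  (J2: bond 0 brought effort, rest push out)
#5 →I2  (J2: bond 0 brought effort, rest push out)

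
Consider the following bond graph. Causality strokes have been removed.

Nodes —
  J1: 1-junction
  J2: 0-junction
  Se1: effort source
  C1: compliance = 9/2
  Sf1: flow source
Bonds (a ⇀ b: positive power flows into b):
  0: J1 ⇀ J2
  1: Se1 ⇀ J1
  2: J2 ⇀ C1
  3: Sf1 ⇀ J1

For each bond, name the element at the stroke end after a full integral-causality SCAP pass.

bond 0 stroke at J1
bond 1 stroke at J1
bond 2 stroke at J2
bond 3 stroke at Sf1

bond 1 stroke→J1  (source Se1 imposes e)
bond 3 stroke→Sf1  (Sf1: flow source, stroke at near end)
bond 0 stroke→J1  (1-jn J1 has f-setter on 3)
bond 2 stroke→J2  (J2 needs exactly one e-in)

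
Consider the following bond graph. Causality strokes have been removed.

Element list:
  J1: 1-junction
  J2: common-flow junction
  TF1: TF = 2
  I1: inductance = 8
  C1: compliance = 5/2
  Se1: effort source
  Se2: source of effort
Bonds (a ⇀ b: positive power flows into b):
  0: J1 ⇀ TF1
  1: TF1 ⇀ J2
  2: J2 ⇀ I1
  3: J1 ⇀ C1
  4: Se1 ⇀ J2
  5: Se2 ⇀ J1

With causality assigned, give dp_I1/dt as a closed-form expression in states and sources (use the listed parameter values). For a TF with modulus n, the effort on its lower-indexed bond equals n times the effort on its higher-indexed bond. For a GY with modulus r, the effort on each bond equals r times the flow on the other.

dp_I1/dt = E_Se1 + E_Se2/2 - q_C1/5

b4 stroke→J2  (source Se1 imposes e)
b5 stroke→J1  (Se2 fixes effort; stroke away)
b2 stroke→I1  (I1 integral (f out))
b1 stroke→J2  (1-jn J2 has f-setter on 2)
b0 stroke→TF1  (through TF1, causality passes straight; one stroke at TF1)
b3 stroke→J1  (J1: bond 0 brought flow, rest push out)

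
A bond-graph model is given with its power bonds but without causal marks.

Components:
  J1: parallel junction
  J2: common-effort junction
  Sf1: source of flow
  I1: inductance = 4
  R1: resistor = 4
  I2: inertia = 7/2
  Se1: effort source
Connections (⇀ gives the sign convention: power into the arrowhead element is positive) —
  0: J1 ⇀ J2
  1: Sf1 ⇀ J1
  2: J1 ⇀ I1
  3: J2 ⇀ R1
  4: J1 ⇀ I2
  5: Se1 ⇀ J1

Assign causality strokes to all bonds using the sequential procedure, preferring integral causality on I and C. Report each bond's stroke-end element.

b1 |Sf1  (Sf1: flow source, stroke at near end)
b5 |J1  (Se1 (Se) sets effort on bond)
b0 |J2  (common-e at J1 fixed by 5)
b2 |I1  (J1 effort already set via bond 5)
b4 |I2  (0-jn J1 has e-setter on 5)
b3 |R1  (J2 effort already set via bond 0)

bond 0 |J2
bond 1 |Sf1
bond 2 |I1
bond 3 |R1
bond 4 |I2
bond 5 |J1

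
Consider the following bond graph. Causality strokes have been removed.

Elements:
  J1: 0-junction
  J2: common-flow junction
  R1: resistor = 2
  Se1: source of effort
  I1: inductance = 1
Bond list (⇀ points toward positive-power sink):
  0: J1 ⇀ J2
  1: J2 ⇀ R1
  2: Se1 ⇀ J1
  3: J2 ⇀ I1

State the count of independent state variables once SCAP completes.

#2 |J1  (source Se1 imposes e)
#0 |J2  (0-jn J1 has e-setter on 2)
#3 |I1  (I1: I, integral causality)
#1 |J2  (J2: bond 3 brought flow, rest push out)

1  (I1 all integral)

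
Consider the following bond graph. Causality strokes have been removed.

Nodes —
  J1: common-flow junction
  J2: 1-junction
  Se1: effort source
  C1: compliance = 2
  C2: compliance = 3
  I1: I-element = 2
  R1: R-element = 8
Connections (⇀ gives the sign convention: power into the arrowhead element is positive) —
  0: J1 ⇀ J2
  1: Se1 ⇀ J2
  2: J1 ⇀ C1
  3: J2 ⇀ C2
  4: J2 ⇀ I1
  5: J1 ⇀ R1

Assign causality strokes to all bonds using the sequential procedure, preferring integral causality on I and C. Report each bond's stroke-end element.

bond 0 stroke→J2
bond 1 stroke→J2
bond 2 stroke→J1
bond 3 stroke→J2
bond 4 stroke→I1
bond 5 stroke→J1

#1 →J2  (Se1 (Se) sets effort on bond)
#2 →J1  (C1: C, integral causality)
#3 →J2  (C2 integral (e out))
#4 →I1  (prefer integral on I1)
#0 →J2  (J2: bond 4 brought flow, rest push out)
#5 →J1  (J1 flow already set via bond 0)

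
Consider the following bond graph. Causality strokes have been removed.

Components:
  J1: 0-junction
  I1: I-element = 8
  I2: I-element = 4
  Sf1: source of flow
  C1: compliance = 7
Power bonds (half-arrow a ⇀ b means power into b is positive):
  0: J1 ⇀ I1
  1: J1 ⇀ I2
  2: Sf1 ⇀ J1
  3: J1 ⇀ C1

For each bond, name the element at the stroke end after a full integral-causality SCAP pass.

#2 stroke→Sf1  (Sf1: flow source, stroke at near end)
#0 stroke→I1  (I1: I, integral causality)
#1 stroke→I2  (I2 outputs flow p/I2)
#3 stroke→J1  (only one effort-in slot at J1)

β0 →I1
β1 →I2
β2 →Sf1
β3 →J1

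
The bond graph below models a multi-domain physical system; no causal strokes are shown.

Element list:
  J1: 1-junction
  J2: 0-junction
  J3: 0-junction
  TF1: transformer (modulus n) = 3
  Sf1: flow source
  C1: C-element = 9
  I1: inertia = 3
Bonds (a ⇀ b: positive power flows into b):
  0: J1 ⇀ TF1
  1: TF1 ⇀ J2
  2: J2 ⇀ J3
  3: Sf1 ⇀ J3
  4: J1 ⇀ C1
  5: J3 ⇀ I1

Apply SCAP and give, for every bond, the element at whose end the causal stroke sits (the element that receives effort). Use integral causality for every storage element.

#0 →TF1
#1 →J2
#2 →J3
#3 →Sf1
#4 →J1
#5 →I1

#3 stroke→Sf1  (Sf1: flow source, stroke at near end)
#4 stroke→J1  (C1: C, integral causality)
#0 stroke→TF1  (J1 needs exactly one f-in)
#1 stroke→J2  (through TF1, causality passes straight; one stroke at TF1)
#2 stroke→J3  (0-jn J2 has e-setter on 1)
#5 stroke→I1  (J3: bond 2 brought effort, rest push out)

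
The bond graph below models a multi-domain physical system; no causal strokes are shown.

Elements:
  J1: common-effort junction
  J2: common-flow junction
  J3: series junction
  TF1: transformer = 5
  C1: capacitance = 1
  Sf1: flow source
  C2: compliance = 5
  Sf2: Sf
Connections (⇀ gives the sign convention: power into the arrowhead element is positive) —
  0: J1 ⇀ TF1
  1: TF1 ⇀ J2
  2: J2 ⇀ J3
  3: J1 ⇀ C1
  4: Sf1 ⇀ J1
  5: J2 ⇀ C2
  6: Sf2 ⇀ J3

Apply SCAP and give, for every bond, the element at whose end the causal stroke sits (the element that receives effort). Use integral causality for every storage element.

#0 →TF1
#1 →J2
#2 →J3
#3 →J1
#4 →Sf1
#5 →J2
#6 →Sf2

β4 stroke at Sf1  (Sf1 fixes flow; stroke at Sf1)
β6 stroke at Sf2  (Sf2 fixes flow; stroke at Sf2)
β2 stroke at J3  (J3: bond 6 brought flow, rest push out)
β1 stroke at J2  (common-f at J2 fixed by 2)
β5 stroke at J2  (J2: bond 2 brought flow, rest push out)
β0 stroke at TF1  (TF TF1: opposite of bond 1)
β3 stroke at J1  (J1: last free bond brings effort in)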